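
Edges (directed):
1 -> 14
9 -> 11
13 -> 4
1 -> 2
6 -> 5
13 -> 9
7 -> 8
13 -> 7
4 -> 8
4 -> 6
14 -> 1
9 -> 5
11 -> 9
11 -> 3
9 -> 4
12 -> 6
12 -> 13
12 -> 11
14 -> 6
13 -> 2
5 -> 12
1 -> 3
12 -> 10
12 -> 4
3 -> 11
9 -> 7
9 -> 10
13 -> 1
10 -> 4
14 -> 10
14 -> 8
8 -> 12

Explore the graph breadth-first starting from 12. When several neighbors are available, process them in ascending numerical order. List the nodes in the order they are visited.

12 4 6 10 11 13 8 5 3 9 1 2 7 14

Visit 12; enqueue 4, 6, 10, 11, 13 → queue [4, 6, 10, 11, 13]
Visit 4; enqueue 8 → queue [6, 10, 11, 13, 8]
Visit 6; enqueue 5 → queue [10, 11, 13, 8, 5]
Visit 10 → queue [11, 13, 8, 5]
Visit 11; enqueue 3, 9 → queue [13, 8, 5, 3, 9]
Visit 13; enqueue 1, 2, 7 → queue [8, 5, 3, 9, 1, 2, 7]
Visit 8 → queue [5, 3, 9, 1, 2, 7]
Visit 5 → queue [3, 9, 1, 2, 7]
Visit 3 → queue [9, 1, 2, 7]
Visit 9 → queue [1, 2, 7]
Visit 1; enqueue 14 → queue [2, 7, 14]
Visit 2 → queue [7, 14]
Visit 7 → queue [14]
Visit 14 → queue []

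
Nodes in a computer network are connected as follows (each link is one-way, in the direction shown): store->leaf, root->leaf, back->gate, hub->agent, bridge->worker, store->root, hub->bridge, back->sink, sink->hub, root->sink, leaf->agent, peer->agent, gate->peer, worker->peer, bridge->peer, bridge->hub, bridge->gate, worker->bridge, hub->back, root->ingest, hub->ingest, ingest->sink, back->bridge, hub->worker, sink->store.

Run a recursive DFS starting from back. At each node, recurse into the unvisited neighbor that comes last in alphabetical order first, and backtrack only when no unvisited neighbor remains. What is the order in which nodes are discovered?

Visit back
back → sink
sink → store
store → root
root → leaf
leaf → agent
root → ingest
sink → hub
hub → worker
worker → peer
worker → bridge
bridge → gate

back sink store root leaf agent ingest hub worker peer bridge gate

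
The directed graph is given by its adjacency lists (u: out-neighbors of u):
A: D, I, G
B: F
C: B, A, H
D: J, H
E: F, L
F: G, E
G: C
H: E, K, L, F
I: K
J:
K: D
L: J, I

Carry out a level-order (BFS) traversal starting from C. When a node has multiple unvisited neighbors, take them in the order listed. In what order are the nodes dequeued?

Visit C; enqueue B, A, H → queue [B, A, H]
Visit B; enqueue F → queue [A, H, F]
Visit A; enqueue D, I, G → queue [H, F, D, I, G]
Visit H; enqueue E, K, L → queue [F, D, I, G, E, K, L]
Visit F → queue [D, I, G, E, K, L]
Visit D; enqueue J → queue [I, G, E, K, L, J]
Visit I → queue [G, E, K, L, J]
Visit G → queue [E, K, L, J]
Visit E → queue [K, L, J]
Visit K → queue [L, J]
Visit L → queue [J]
Visit J → queue []

C, B, A, H, F, D, I, G, E, K, L, J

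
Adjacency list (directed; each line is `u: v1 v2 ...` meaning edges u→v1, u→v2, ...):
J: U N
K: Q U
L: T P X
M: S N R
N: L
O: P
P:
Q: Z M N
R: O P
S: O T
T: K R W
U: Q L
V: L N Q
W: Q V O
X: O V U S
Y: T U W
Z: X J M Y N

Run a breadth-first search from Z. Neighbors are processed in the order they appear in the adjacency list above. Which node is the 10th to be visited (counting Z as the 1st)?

S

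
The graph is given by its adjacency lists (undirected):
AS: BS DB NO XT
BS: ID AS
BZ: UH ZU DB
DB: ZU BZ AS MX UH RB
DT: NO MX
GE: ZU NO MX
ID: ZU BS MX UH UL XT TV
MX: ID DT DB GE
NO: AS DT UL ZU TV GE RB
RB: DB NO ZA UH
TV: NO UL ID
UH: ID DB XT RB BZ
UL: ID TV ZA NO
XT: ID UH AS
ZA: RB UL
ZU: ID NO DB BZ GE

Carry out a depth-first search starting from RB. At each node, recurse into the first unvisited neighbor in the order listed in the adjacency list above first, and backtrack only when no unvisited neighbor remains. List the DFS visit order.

Visit RB
RB → DB
DB → ZU
ZU → ID
ID → BS
BS → AS
AS → NO
NO → DT
DT → MX
MX → GE
NO → UL
UL → TV
UL → ZA
AS → XT
XT → UH
UH → BZ

RB -> DB -> ZU -> ID -> BS -> AS -> NO -> DT -> MX -> GE -> UL -> TV -> ZA -> XT -> UH -> BZ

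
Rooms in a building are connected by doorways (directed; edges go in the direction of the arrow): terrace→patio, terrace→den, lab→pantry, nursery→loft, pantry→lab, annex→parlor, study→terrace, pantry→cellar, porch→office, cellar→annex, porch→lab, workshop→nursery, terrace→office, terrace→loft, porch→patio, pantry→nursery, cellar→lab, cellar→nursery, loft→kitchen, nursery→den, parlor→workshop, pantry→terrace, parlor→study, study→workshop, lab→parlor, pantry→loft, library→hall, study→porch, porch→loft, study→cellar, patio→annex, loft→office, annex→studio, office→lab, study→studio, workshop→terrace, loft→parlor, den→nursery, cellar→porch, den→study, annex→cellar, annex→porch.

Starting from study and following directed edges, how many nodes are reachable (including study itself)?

BFS from study visits: study, workshop, terrace, studio, porch, cellar, nursery, patio, office, loft, den, lab, annex, parlor, kitchen, pantry
Reachable nodes: 16 of 18 total.

16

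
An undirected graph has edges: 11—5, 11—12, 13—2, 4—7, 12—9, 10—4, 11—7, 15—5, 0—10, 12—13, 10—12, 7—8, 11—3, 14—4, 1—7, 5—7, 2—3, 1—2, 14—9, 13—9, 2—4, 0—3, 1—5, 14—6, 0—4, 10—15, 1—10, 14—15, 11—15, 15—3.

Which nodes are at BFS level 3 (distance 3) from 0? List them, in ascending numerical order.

5, 6, 8, 9, 13

Level 0: 0
Level 1: 3, 4, 10
Level 2: 1, 2, 7, 11, 12, 14, 15
Level 3: 5, 6, 8, 9, 13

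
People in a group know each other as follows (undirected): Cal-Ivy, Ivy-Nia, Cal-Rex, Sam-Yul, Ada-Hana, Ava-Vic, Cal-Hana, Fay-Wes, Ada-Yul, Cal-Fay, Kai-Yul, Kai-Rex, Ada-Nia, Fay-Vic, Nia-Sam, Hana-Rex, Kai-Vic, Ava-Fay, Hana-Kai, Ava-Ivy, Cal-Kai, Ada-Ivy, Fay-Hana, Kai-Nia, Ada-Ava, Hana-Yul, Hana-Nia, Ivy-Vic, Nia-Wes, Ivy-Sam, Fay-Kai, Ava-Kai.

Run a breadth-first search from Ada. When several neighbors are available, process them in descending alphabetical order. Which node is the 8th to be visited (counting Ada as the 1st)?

Visit Ada; enqueue Yul, Nia, Ivy, Hana, Ava → queue [Yul, Nia, Ivy, Hana, Ava]
Visit Yul; enqueue Sam, Kai → queue [Nia, Ivy, Hana, Ava, Sam, Kai]
Visit Nia; enqueue Wes → queue [Ivy, Hana, Ava, Sam, Kai, Wes]
Visit Ivy; enqueue Vic, Cal → queue [Hana, Ava, Sam, Kai, Wes, Vic, Cal]
Visit Hana; enqueue Rex, Fay → queue [Ava, Sam, Kai, Wes, Vic, Cal, Rex, Fay]
Visit Ava → queue [Sam, Kai, Wes, Vic, Cal, Rex, Fay]
Visit Sam → queue [Kai, Wes, Vic, Cal, Rex, Fay]
Visit Kai → queue [Wes, Vic, Cal, Rex, Fay]
Visit Wes → queue [Vic, Cal, Rex, Fay]
Visit Vic → queue [Cal, Rex, Fay]
Visit Cal → queue [Rex, Fay]
Visit Rex → queue [Fay]
Visit Fay → queue []

Visit order: Ada, Yul, Nia, Ivy, Hana, Ava, Sam, Kai, Wes, Vic, Cal, Rex, Fay

Kai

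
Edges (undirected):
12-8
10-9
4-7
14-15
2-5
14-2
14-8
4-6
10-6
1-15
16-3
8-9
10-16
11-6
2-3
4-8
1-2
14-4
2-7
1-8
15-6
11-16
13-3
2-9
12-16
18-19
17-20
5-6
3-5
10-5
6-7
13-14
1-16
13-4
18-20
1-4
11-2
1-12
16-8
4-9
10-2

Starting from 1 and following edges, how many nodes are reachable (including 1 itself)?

BFS from 1 visits: 1, 16, 15, 12, 8, 4, 2, 11, 10, 3, 14, 6, 9, 13, 7, 5
Reachable nodes: 16 of 20 total.

16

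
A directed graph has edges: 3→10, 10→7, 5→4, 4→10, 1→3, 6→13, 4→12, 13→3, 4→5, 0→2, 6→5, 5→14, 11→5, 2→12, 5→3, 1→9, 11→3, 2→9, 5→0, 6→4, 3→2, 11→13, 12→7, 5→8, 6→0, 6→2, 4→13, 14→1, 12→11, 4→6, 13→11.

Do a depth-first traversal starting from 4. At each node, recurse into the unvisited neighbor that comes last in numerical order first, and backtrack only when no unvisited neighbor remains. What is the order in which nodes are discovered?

4, 13, 11, 5, 14, 1, 9, 3, 10, 7, 2, 12, 8, 0, 6

Visit 4
4 → 13
13 → 11
11 → 5
5 → 14
14 → 1
1 → 9
1 → 3
3 → 10
10 → 7
3 → 2
2 → 12
5 → 8
5 → 0
4 → 6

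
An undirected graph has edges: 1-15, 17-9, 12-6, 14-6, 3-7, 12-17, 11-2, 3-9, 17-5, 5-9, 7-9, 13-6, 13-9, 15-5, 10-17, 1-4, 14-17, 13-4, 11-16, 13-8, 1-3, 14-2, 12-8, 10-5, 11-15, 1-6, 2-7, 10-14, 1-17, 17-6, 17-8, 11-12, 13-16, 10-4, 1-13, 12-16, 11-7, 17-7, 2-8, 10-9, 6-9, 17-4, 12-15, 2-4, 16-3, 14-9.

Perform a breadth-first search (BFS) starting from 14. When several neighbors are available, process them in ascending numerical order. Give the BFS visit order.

Visit 14; enqueue 2, 6, 9, 10, 17 → queue [2, 6, 9, 10, 17]
Visit 2; enqueue 4, 7, 8, 11 → queue [6, 9, 10, 17, 4, 7, 8, 11]
Visit 6; enqueue 1, 12, 13 → queue [9, 10, 17, 4, 7, 8, 11, 1, 12, 13]
Visit 9; enqueue 3, 5 → queue [10, 17, 4, 7, 8, 11, 1, 12, 13, 3, 5]
Visit 10 → queue [17, 4, 7, 8, 11, 1, 12, 13, 3, 5]
Visit 17 → queue [4, 7, 8, 11, 1, 12, 13, 3, 5]
Visit 4 → queue [7, 8, 11, 1, 12, 13, 3, 5]
Visit 7 → queue [8, 11, 1, 12, 13, 3, 5]
Visit 8 → queue [11, 1, 12, 13, 3, 5]
Visit 11; enqueue 15, 16 → queue [1, 12, 13, 3, 5, 15, 16]
Visit 1 → queue [12, 13, 3, 5, 15, 16]
Visit 12 → queue [13, 3, 5, 15, 16]
Visit 13 → queue [3, 5, 15, 16]
Visit 3 → queue [5, 15, 16]
Visit 5 → queue [15, 16]
Visit 15 → queue [16]
Visit 16 → queue []

14 2 6 9 10 17 4 7 8 11 1 12 13 3 5 15 16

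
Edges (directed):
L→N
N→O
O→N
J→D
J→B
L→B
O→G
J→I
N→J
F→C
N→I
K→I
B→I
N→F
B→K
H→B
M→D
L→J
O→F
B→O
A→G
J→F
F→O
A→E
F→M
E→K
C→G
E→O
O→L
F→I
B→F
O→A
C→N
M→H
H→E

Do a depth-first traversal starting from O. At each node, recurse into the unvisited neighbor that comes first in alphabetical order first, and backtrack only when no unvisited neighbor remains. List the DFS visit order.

O, A, E, K, I, G, F, C, N, J, B, D, M, H, L

Visit O
O → A
A → E
E → K
K → I
A → G
O → F
F → C
C → N
N → J
J → B
J → D
F → M
M → H
O → L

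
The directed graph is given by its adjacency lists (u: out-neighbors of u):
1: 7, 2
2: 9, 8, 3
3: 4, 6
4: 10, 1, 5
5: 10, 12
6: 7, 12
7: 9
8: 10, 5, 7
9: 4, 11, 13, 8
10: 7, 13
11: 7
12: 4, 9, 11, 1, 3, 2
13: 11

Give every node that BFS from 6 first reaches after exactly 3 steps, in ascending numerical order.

Level 0: 6
Level 1: 7, 12
Level 2: 1, 2, 3, 4, 9, 11
Level 3: 5, 8, 10, 13

5, 8, 10, 13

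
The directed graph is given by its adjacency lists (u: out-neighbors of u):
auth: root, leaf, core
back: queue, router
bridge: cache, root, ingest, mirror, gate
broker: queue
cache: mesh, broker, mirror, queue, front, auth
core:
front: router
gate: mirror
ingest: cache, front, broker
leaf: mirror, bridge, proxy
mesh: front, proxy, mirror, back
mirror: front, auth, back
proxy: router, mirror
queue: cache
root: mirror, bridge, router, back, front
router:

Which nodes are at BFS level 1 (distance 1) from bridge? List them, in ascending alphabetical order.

Level 0: bridge
Level 1: cache, gate, ingest, mirror, root
Level 2: auth, back, broker, front, mesh, queue, router
Level 3: core, leaf, proxy

cache, gate, ingest, mirror, root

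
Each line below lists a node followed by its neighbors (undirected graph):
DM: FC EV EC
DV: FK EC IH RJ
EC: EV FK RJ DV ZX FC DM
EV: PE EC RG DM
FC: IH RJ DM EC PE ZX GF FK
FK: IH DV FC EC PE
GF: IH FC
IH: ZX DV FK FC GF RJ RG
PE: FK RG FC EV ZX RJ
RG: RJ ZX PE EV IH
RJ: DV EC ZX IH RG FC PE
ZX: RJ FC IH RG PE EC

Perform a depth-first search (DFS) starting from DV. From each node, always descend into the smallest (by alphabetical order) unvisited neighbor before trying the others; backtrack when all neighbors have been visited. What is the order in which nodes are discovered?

DV, EC, DM, EV, PE, FC, FK, IH, GF, RG, RJ, ZX

Visit DV
DV → EC
EC → DM
DM → EV
EV → PE
PE → FC
FC → FK
FK → IH
IH → GF
IH → RG
RG → RJ
RJ → ZX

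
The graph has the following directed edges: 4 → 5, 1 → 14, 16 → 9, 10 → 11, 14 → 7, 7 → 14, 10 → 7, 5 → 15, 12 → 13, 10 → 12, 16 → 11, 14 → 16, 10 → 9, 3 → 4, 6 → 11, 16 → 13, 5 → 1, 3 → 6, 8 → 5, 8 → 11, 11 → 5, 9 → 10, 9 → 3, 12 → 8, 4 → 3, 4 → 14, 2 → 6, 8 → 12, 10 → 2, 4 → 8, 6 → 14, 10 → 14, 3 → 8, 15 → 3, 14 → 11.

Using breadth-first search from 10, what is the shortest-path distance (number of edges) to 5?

2

Level 0: 10
Level 1: 2, 7, 9, 11, 12, 14
Level 2: 3, 5, 6, 8, 13, 16
Level 3: 1, 4, 15
5 first appears at level 2.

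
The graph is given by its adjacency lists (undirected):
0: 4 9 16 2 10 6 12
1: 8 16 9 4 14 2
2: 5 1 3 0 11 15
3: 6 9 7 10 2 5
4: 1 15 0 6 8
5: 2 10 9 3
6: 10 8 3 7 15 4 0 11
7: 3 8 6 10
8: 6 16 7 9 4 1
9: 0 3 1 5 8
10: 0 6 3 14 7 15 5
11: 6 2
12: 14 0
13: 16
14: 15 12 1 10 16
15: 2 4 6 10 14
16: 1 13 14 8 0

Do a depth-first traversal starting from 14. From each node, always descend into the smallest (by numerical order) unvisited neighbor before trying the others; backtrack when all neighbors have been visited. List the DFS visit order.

14, 1, 2, 0, 4, 6, 3, 5, 9, 8, 7, 10, 15, 16, 13, 11, 12

Visit 14
14 → 1
1 → 2
2 → 0
0 → 4
4 → 6
6 → 3
3 → 5
5 → 9
9 → 8
8 → 7
7 → 10
10 → 15
8 → 16
16 → 13
6 → 11
0 → 12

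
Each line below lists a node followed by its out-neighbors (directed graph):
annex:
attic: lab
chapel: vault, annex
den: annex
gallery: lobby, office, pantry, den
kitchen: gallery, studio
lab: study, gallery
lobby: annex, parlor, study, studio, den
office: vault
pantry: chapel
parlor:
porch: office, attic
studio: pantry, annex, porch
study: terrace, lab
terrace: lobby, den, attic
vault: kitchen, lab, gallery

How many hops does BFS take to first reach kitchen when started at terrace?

6

Level 0: terrace
Level 1: attic, den, lobby
Level 2: annex, lab, parlor, studio, study
Level 3: gallery, pantry, porch
Level 4: chapel, office
Level 5: vault
Level 6: kitchen
kitchen first appears at level 6.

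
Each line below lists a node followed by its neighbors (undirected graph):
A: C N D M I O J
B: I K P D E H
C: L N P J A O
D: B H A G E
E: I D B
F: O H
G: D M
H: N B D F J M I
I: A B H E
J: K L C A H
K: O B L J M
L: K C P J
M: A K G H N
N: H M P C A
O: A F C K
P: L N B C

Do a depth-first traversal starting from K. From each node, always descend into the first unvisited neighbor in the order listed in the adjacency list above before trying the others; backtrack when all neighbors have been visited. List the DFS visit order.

K, O, A, C, L, P, N, H, B, I, E, D, G, M, F, J

Visit K
K → O
O → A
A → C
C → L
L → P
P → N
N → H
H → B
B → I
I → E
E → D
D → G
G → M
H → F
H → J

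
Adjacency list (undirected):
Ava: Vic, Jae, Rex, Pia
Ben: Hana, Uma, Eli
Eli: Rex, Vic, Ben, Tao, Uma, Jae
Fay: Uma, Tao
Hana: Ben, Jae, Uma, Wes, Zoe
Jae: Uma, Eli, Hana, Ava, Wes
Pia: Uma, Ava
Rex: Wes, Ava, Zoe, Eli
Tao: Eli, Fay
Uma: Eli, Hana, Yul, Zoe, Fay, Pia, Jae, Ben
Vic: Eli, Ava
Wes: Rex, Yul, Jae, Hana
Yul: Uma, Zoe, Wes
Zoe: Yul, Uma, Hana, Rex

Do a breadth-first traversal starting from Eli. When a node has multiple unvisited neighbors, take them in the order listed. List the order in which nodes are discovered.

Eli, Rex, Vic, Ben, Tao, Uma, Jae, Wes, Ava, Zoe, Hana, Fay, Yul, Pia

Visit Eli; enqueue Rex, Vic, Ben, Tao, Uma, Jae → queue [Rex, Vic, Ben, Tao, Uma, Jae]
Visit Rex; enqueue Wes, Ava, Zoe → queue [Vic, Ben, Tao, Uma, Jae, Wes, Ava, Zoe]
Visit Vic → queue [Ben, Tao, Uma, Jae, Wes, Ava, Zoe]
Visit Ben; enqueue Hana → queue [Tao, Uma, Jae, Wes, Ava, Zoe, Hana]
Visit Tao; enqueue Fay → queue [Uma, Jae, Wes, Ava, Zoe, Hana, Fay]
Visit Uma; enqueue Yul, Pia → queue [Jae, Wes, Ava, Zoe, Hana, Fay, Yul, Pia]
Visit Jae → queue [Wes, Ava, Zoe, Hana, Fay, Yul, Pia]
Visit Wes → queue [Ava, Zoe, Hana, Fay, Yul, Pia]
Visit Ava → queue [Zoe, Hana, Fay, Yul, Pia]
Visit Zoe → queue [Hana, Fay, Yul, Pia]
Visit Hana → queue [Fay, Yul, Pia]
Visit Fay → queue [Yul, Pia]
Visit Yul → queue [Pia]
Visit Pia → queue []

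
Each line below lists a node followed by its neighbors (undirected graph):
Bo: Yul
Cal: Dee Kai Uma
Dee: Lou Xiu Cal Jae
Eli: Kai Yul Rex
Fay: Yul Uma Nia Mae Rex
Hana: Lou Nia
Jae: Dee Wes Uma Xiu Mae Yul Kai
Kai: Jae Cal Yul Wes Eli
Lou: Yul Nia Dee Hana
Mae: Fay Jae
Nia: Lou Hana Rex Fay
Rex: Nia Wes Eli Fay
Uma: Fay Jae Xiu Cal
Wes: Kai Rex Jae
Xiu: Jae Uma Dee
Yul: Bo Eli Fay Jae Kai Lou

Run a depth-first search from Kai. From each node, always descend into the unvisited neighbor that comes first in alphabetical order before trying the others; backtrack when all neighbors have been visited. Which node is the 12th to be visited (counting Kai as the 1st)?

Visit Kai
Kai → Cal
Cal → Dee
Dee → Jae
Jae → Mae
Mae → Fay
Fay → Nia
Nia → Hana
Hana → Lou
Lou → Yul
Yul → Bo
Yul → Eli
Eli → Rex
Rex → Wes
Fay → Uma
Uma → Xiu

Visit order: Kai, Cal, Dee, Jae, Mae, Fay, Nia, Hana, Lou, Yul, Bo, Eli, Rex, Wes, Uma, Xiu

Eli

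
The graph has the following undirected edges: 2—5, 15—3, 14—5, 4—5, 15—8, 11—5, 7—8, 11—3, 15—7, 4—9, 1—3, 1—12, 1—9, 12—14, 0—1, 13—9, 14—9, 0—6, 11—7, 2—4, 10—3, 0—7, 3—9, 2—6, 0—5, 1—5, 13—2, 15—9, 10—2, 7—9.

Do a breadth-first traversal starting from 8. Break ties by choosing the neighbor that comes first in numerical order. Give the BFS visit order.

Visit 8; enqueue 7, 15 → queue [7, 15]
Visit 7; enqueue 0, 9, 11 → queue [15, 0, 9, 11]
Visit 15; enqueue 3 → queue [0, 9, 11, 3]
Visit 0; enqueue 1, 5, 6 → queue [9, 11, 3, 1, 5, 6]
Visit 9; enqueue 4, 13, 14 → queue [11, 3, 1, 5, 6, 4, 13, 14]
Visit 11 → queue [3, 1, 5, 6, 4, 13, 14]
Visit 3; enqueue 10 → queue [1, 5, 6, 4, 13, 14, 10]
Visit 1; enqueue 12 → queue [5, 6, 4, 13, 14, 10, 12]
Visit 5; enqueue 2 → queue [6, 4, 13, 14, 10, 12, 2]
Visit 6 → queue [4, 13, 14, 10, 12, 2]
Visit 4 → queue [13, 14, 10, 12, 2]
Visit 13 → queue [14, 10, 12, 2]
Visit 14 → queue [10, 12, 2]
Visit 10 → queue [12, 2]
Visit 12 → queue [2]
Visit 2 → queue []

8, 7, 15, 0, 9, 11, 3, 1, 5, 6, 4, 13, 14, 10, 12, 2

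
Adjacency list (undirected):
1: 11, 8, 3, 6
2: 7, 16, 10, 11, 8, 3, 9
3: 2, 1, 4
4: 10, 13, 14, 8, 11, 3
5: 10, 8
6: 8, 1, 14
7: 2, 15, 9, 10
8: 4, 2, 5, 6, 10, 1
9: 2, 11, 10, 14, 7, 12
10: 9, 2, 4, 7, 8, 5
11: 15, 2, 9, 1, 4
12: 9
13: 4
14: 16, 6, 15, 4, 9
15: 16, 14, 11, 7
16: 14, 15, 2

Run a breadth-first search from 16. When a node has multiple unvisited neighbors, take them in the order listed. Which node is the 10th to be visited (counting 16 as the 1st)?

Visit 16; enqueue 14, 15, 2 → queue [14, 15, 2]
Visit 14; enqueue 6, 4, 9 → queue [15, 2, 6, 4, 9]
Visit 15; enqueue 11, 7 → queue [2, 6, 4, 9, 11, 7]
Visit 2; enqueue 10, 8, 3 → queue [6, 4, 9, 11, 7, 10, 8, 3]
Visit 6; enqueue 1 → queue [4, 9, 11, 7, 10, 8, 3, 1]
Visit 4; enqueue 13 → queue [9, 11, 7, 10, 8, 3, 1, 13]
Visit 9; enqueue 12 → queue [11, 7, 10, 8, 3, 1, 13, 12]
Visit 11 → queue [7, 10, 8, 3, 1, 13, 12]
Visit 7 → queue [10, 8, 3, 1, 13, 12]
Visit 10; enqueue 5 → queue [8, 3, 1, 13, 12, 5]
Visit 8 → queue [3, 1, 13, 12, 5]
Visit 3 → queue [1, 13, 12, 5]
Visit 1 → queue [13, 12, 5]
Visit 13 → queue [12, 5]
Visit 12 → queue [5]
Visit 5 → queue []

Visit order: 16, 14, 15, 2, 6, 4, 9, 11, 7, 10, 8, 3, 1, 13, 12, 5

10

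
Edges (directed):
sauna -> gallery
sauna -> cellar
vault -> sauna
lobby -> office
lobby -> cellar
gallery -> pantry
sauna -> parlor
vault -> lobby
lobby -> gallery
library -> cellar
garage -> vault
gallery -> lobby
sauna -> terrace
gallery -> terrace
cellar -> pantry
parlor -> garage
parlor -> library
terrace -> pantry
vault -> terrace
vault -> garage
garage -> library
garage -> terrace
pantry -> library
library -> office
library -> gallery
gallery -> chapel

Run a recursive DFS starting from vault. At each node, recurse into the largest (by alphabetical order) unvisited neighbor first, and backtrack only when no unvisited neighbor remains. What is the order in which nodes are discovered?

vault, terrace, pantry, library, office, gallery, lobby, cellar, chapel, sauna, parlor, garage

Visit vault
vault → terrace
terrace → pantry
pantry → library
library → office
library → gallery
gallery → lobby
lobby → cellar
gallery → chapel
vault → sauna
sauna → parlor
parlor → garage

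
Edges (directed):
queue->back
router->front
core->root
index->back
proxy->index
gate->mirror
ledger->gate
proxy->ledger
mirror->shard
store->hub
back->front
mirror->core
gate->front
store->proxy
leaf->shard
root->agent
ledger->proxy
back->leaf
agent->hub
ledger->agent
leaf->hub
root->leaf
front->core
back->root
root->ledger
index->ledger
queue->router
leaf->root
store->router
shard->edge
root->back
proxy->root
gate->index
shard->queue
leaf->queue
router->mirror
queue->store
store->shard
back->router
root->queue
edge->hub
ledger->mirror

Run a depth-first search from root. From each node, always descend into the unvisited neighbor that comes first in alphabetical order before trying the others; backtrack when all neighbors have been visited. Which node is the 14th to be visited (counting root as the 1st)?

proxy

Visit root
root → agent
agent → hub
root → back
back → front
front → core
back → leaf
leaf → queue
queue → router
router → mirror
mirror → shard
shard → edge
queue → store
store → proxy
proxy → index
index → ledger
ledger → gate

Visit order: root, agent, hub, back, front, core, leaf, queue, router, mirror, shard, edge, store, proxy, index, ledger, gate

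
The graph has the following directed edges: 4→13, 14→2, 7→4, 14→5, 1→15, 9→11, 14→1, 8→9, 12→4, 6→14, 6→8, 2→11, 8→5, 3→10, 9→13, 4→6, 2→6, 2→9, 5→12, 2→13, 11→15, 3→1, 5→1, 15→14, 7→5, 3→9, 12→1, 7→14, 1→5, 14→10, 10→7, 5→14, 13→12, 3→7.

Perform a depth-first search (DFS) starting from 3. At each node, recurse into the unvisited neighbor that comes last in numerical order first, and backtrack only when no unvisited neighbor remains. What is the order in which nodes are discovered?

3 10 7 14 5 12 4 13 6 8 9 11 15 1 2

Visit 3
3 → 10
10 → 7
7 → 14
14 → 5
5 → 12
12 → 4
4 → 13
4 → 6
6 → 8
8 → 9
9 → 11
11 → 15
12 → 1
14 → 2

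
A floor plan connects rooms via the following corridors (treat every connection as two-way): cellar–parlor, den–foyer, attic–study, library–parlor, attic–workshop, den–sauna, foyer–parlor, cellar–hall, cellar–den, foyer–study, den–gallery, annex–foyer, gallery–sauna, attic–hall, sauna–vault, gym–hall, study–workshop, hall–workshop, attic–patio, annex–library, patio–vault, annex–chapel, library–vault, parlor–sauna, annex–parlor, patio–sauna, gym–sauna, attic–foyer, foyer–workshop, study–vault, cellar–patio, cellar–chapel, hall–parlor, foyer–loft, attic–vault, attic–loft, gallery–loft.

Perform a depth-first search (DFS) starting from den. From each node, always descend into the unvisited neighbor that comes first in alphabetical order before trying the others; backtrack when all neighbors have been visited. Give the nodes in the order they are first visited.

Visit den
den → cellar
cellar → chapel
chapel → annex
annex → foyer
foyer → attic
attic → hall
hall → gym
gym → sauna
sauna → gallery
gallery → loft
sauna → parlor
parlor → library
library → vault
vault → patio
vault → study
study → workshop

den -> cellar -> chapel -> annex -> foyer -> attic -> hall -> gym -> sauna -> gallery -> loft -> parlor -> library -> vault -> patio -> study -> workshop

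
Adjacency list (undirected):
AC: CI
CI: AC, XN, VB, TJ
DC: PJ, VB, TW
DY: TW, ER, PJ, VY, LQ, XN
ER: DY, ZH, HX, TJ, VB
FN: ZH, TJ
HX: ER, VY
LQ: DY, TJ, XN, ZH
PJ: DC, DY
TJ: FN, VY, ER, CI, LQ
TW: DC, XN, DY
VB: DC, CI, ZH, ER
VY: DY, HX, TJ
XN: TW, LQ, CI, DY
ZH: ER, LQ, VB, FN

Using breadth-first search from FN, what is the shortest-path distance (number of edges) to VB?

2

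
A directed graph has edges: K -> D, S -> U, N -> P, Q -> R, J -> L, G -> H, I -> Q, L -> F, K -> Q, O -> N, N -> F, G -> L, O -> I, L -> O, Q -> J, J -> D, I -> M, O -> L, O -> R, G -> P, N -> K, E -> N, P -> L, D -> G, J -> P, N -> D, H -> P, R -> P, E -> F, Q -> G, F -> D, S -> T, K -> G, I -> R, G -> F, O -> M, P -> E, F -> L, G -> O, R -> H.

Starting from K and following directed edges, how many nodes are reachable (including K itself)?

15

BFS from K visits: K, D, G, Q, F, H, L, O, P, J, R, I, M, N, E
Reachable nodes: 15 of 18 total.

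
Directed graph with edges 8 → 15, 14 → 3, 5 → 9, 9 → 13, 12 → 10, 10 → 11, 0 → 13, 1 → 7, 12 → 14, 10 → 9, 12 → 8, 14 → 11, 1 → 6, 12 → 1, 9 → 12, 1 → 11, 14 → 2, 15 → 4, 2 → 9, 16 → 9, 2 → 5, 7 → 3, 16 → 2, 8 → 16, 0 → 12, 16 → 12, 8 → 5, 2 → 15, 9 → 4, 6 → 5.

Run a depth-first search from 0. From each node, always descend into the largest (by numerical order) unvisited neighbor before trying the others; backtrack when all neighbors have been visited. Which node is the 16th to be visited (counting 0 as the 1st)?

Visit 0
0 → 13
0 → 12
12 → 14
14 → 11
14 → 3
14 → 2
2 → 15
15 → 4
2 → 9
2 → 5
12 → 10
12 → 8
8 → 16
12 → 1
1 → 7
1 → 6

Visit order: 0, 13, 12, 14, 11, 3, 2, 15, 4, 9, 5, 10, 8, 16, 1, 7, 6

7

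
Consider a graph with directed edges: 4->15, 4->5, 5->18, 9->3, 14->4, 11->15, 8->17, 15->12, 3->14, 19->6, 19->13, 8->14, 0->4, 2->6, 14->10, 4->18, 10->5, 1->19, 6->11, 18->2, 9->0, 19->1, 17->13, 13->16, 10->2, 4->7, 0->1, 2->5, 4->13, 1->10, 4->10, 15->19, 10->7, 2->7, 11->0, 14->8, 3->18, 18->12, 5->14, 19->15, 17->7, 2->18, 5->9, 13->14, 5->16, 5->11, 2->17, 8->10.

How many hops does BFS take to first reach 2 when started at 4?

2

Level 0: 4
Level 1: 5, 7, 10, 13, 15, 18
Level 2: 2, 9, 11, 12, 14, 16, 19
Level 3: 0, 1, 3, 6, 8, 17
2 first appears at level 2.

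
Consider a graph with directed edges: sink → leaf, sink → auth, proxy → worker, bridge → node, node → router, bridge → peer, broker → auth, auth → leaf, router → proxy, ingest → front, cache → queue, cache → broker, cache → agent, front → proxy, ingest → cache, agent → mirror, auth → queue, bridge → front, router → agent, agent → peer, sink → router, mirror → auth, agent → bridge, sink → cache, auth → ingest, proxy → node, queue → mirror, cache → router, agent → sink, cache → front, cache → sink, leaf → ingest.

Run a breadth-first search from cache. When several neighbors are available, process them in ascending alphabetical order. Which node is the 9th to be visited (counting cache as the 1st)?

mirror

Visit cache; enqueue agent, broker, front, queue, router, sink → queue [agent, broker, front, queue, router, sink]
Visit agent; enqueue bridge, mirror, peer → queue [broker, front, queue, router, sink, bridge, mirror, peer]
Visit broker; enqueue auth → queue [front, queue, router, sink, bridge, mirror, peer, auth]
Visit front; enqueue proxy → queue [queue, router, sink, bridge, mirror, peer, auth, proxy]
Visit queue → queue [router, sink, bridge, mirror, peer, auth, proxy]
Visit router → queue [sink, bridge, mirror, peer, auth, proxy]
Visit sink; enqueue leaf → queue [bridge, mirror, peer, auth, proxy, leaf]
Visit bridge; enqueue node → queue [mirror, peer, auth, proxy, leaf, node]
Visit mirror → queue [peer, auth, proxy, leaf, node]
Visit peer → queue [auth, proxy, leaf, node]
Visit auth; enqueue ingest → queue [proxy, leaf, node, ingest]
Visit proxy; enqueue worker → queue [leaf, node, ingest, worker]
Visit leaf → queue [node, ingest, worker]
Visit node → queue [ingest, worker]
Visit ingest → queue [worker]
Visit worker → queue []

Visit order: cache, agent, broker, front, queue, router, sink, bridge, mirror, peer, auth, proxy, leaf, node, ingest, worker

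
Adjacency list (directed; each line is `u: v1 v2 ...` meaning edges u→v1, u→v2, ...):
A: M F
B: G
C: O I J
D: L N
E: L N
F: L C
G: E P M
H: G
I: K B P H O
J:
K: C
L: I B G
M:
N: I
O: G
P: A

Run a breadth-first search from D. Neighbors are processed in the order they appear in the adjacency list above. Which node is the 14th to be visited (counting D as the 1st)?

A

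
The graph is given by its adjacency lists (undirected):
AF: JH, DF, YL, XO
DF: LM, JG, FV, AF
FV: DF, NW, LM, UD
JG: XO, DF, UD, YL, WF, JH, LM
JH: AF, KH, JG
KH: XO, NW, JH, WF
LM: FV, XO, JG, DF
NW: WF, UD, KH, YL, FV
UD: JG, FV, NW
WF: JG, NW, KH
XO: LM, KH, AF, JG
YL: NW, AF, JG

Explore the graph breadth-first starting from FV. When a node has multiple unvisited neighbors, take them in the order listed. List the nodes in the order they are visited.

FV → DF → NW → LM → UD → JG → AF → WF → KH → YL → XO → JH

Visit FV; enqueue DF, NW, LM, UD → queue [DF, NW, LM, UD]
Visit DF; enqueue JG, AF → queue [NW, LM, UD, JG, AF]
Visit NW; enqueue WF, KH, YL → queue [LM, UD, JG, AF, WF, KH, YL]
Visit LM; enqueue XO → queue [UD, JG, AF, WF, KH, YL, XO]
Visit UD → queue [JG, AF, WF, KH, YL, XO]
Visit JG; enqueue JH → queue [AF, WF, KH, YL, XO, JH]
Visit AF → queue [WF, KH, YL, XO, JH]
Visit WF → queue [KH, YL, XO, JH]
Visit KH → queue [YL, XO, JH]
Visit YL → queue [XO, JH]
Visit XO → queue [JH]
Visit JH → queue []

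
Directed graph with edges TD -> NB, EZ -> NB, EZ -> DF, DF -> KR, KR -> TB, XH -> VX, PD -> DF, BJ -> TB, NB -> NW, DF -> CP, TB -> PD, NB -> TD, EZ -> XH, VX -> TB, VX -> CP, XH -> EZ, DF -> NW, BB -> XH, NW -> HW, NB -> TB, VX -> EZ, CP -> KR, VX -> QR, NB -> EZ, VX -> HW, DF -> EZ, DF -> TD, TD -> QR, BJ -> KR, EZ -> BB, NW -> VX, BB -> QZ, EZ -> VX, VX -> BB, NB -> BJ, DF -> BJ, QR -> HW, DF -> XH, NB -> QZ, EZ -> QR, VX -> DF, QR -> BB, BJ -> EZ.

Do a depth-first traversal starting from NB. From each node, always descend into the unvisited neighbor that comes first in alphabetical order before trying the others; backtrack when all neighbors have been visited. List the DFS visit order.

Visit NB
NB → BJ
BJ → EZ
EZ → BB
BB → QZ
BB → XH
XH → VX
VX → CP
CP → KR
KR → TB
TB → PD
PD → DF
DF → NW
NW → HW
DF → TD
TD → QR

NB BJ EZ BB QZ XH VX CP KR TB PD DF NW HW TD QR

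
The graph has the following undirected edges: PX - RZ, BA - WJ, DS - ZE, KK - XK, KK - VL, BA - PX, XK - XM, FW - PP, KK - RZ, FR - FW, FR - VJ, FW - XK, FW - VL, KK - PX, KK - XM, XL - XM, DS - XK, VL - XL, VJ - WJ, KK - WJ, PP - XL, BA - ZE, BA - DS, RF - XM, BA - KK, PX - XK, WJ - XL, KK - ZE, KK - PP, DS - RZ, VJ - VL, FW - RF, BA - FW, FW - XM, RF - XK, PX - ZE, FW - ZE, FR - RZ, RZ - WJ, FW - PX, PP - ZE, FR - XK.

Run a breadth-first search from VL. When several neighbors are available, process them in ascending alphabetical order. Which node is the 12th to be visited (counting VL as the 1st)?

Visit VL; enqueue FW, KK, VJ, XL → queue [FW, KK, VJ, XL]
Visit FW; enqueue BA, FR, PP, PX, RF, XK, XM, ZE → queue [KK, VJ, XL, BA, FR, PP, PX, RF, XK, XM, ZE]
Visit KK; enqueue RZ, WJ → queue [VJ, XL, BA, FR, PP, PX, RF, XK, XM, ZE, RZ, WJ]
Visit VJ → queue [XL, BA, FR, PP, PX, RF, XK, XM, ZE, RZ, WJ]
Visit XL → queue [BA, FR, PP, PX, RF, XK, XM, ZE, RZ, WJ]
Visit BA; enqueue DS → queue [FR, PP, PX, RF, XK, XM, ZE, RZ, WJ, DS]
Visit FR → queue [PP, PX, RF, XK, XM, ZE, RZ, WJ, DS]
Visit PP → queue [PX, RF, XK, XM, ZE, RZ, WJ, DS]
Visit PX → queue [RF, XK, XM, ZE, RZ, WJ, DS]
Visit RF → queue [XK, XM, ZE, RZ, WJ, DS]
Visit XK → queue [XM, ZE, RZ, WJ, DS]
Visit XM → queue [ZE, RZ, WJ, DS]
Visit ZE → queue [RZ, WJ, DS]
Visit RZ → queue [WJ, DS]
Visit WJ → queue [DS]
Visit DS → queue []

Visit order: VL, FW, KK, VJ, XL, BA, FR, PP, PX, RF, XK, XM, ZE, RZ, WJ, DS

XM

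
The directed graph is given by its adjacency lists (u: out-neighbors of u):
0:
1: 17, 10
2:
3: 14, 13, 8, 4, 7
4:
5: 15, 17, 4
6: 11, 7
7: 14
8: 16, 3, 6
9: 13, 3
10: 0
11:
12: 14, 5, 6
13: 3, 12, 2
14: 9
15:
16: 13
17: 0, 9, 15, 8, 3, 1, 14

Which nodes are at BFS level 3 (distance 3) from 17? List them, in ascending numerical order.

2, 11, 12

Level 0: 17
Level 1: 0, 1, 3, 8, 9, 14, 15
Level 2: 4, 6, 7, 10, 13, 16
Level 3: 2, 11, 12
Level 4: 5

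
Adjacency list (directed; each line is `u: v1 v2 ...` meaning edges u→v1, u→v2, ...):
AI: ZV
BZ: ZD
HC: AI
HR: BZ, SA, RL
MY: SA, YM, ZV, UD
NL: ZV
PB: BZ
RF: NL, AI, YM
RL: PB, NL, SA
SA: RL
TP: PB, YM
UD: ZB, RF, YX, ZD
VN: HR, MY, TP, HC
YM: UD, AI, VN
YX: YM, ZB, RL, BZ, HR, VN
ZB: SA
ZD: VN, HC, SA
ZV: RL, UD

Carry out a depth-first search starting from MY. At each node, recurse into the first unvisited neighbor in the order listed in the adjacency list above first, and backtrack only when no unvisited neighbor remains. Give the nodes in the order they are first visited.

MY → SA → RL → PB → BZ → ZD → VN → HR → TP → YM → UD → ZB → RF → NL → ZV → AI → YX → HC

Visit MY
MY → SA
SA → RL
RL → PB
PB → BZ
BZ → ZD
ZD → VN
VN → HR
VN → TP
TP → YM
YM → UD
UD → ZB
UD → RF
RF → NL
NL → ZV
RF → AI
UD → YX
VN → HC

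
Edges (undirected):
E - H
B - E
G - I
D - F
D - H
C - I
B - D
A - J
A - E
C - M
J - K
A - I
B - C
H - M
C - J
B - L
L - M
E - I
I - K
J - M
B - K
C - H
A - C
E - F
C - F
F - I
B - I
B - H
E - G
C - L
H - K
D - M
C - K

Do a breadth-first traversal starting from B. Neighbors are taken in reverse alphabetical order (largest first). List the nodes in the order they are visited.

B → L → K → I → H → E → D → C → M → J → G → F → A

Visit B; enqueue L, K, I, H, E, D, C → queue [L, K, I, H, E, D, C]
Visit L; enqueue M → queue [K, I, H, E, D, C, M]
Visit K; enqueue J → queue [I, H, E, D, C, M, J]
Visit I; enqueue G, F, A → queue [H, E, D, C, M, J, G, F, A]
Visit H → queue [E, D, C, M, J, G, F, A]
Visit E → queue [D, C, M, J, G, F, A]
Visit D → queue [C, M, J, G, F, A]
Visit C → queue [M, J, G, F, A]
Visit M → queue [J, G, F, A]
Visit J → queue [G, F, A]
Visit G → queue [F, A]
Visit F → queue [A]
Visit A → queue []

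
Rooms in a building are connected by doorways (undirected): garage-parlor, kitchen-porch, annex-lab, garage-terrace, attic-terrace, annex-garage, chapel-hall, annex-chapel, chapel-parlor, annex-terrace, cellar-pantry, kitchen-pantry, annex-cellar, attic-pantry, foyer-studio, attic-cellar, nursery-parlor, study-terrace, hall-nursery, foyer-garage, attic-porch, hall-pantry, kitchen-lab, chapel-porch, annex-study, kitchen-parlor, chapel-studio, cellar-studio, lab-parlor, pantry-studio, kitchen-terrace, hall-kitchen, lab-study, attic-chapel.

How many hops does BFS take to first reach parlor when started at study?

2

Level 0: study
Level 1: annex, lab, terrace
Level 2: attic, cellar, chapel, garage, kitchen, parlor
Level 3: foyer, hall, nursery, pantry, porch, studio
parlor first appears at level 2.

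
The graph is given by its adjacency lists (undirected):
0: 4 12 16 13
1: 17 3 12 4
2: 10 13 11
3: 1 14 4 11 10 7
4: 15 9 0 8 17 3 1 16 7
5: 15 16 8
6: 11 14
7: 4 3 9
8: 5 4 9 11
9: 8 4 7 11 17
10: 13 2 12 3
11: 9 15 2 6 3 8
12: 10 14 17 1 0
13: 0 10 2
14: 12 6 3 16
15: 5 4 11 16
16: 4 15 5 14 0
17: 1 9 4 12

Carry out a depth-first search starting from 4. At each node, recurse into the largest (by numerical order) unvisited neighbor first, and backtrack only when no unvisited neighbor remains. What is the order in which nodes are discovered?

Visit 4
4 → 17
17 → 12
12 → 14
14 → 16
16 → 15
15 → 11
11 → 9
9 → 8
8 → 5
9 → 7
7 → 3
3 → 10
10 → 13
13 → 2
13 → 0
3 → 1
11 → 6

4 -> 17 -> 12 -> 14 -> 16 -> 15 -> 11 -> 9 -> 8 -> 5 -> 7 -> 3 -> 10 -> 13 -> 2 -> 0 -> 1 -> 6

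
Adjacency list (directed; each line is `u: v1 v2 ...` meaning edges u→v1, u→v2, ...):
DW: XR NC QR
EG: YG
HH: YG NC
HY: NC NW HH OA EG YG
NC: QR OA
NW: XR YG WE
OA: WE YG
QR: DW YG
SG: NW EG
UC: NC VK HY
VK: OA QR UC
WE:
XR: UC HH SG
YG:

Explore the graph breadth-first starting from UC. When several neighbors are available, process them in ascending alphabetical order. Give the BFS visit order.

UC, HY, NC, VK, EG, HH, NW, OA, YG, QR, WE, XR, DW, SG

Visit UC; enqueue HY, NC, VK → queue [HY, NC, VK]
Visit HY; enqueue EG, HH, NW, OA, YG → queue [NC, VK, EG, HH, NW, OA, YG]
Visit NC; enqueue QR → queue [VK, EG, HH, NW, OA, YG, QR]
Visit VK → queue [EG, HH, NW, OA, YG, QR]
Visit EG → queue [HH, NW, OA, YG, QR]
Visit HH → queue [NW, OA, YG, QR]
Visit NW; enqueue WE, XR → queue [OA, YG, QR, WE, XR]
Visit OA → queue [YG, QR, WE, XR]
Visit YG → queue [QR, WE, XR]
Visit QR; enqueue DW → queue [WE, XR, DW]
Visit WE → queue [XR, DW]
Visit XR; enqueue SG → queue [DW, SG]
Visit DW → queue [SG]
Visit SG → queue []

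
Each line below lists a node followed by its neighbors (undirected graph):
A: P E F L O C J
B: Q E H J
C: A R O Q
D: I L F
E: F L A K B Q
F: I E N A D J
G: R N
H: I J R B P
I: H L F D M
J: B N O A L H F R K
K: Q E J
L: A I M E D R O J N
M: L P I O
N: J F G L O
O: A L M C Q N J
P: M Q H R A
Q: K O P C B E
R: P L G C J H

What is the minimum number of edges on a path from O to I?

Level 0: O
Level 1: A, C, J, L, M, N, Q
Level 2: B, D, E, F, G, H, I, K, P, R
I first appears at level 2.

2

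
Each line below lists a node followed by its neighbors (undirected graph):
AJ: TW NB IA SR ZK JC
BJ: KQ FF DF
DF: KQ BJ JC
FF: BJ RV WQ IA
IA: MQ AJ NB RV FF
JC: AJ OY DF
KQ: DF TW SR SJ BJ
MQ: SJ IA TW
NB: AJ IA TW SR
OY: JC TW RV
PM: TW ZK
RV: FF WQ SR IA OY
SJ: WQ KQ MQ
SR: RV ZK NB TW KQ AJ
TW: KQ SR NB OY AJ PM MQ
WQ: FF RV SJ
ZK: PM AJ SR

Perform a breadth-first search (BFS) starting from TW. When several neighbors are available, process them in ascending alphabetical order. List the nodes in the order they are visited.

TW → AJ → KQ → MQ → NB → OY → PM → SR → IA → JC → ZK → BJ → DF → SJ → RV → FF → WQ

Visit TW; enqueue AJ, KQ, MQ, NB, OY, PM, SR → queue [AJ, KQ, MQ, NB, OY, PM, SR]
Visit AJ; enqueue IA, JC, ZK → queue [KQ, MQ, NB, OY, PM, SR, IA, JC, ZK]
Visit KQ; enqueue BJ, DF, SJ → queue [MQ, NB, OY, PM, SR, IA, JC, ZK, BJ, DF, SJ]
Visit MQ → queue [NB, OY, PM, SR, IA, JC, ZK, BJ, DF, SJ]
Visit NB → queue [OY, PM, SR, IA, JC, ZK, BJ, DF, SJ]
Visit OY; enqueue RV → queue [PM, SR, IA, JC, ZK, BJ, DF, SJ, RV]
Visit PM → queue [SR, IA, JC, ZK, BJ, DF, SJ, RV]
Visit SR → queue [IA, JC, ZK, BJ, DF, SJ, RV]
Visit IA; enqueue FF → queue [JC, ZK, BJ, DF, SJ, RV, FF]
Visit JC → queue [ZK, BJ, DF, SJ, RV, FF]
Visit ZK → queue [BJ, DF, SJ, RV, FF]
Visit BJ → queue [DF, SJ, RV, FF]
Visit DF → queue [SJ, RV, FF]
Visit SJ; enqueue WQ → queue [RV, FF, WQ]
Visit RV → queue [FF, WQ]
Visit FF → queue [WQ]
Visit WQ → queue []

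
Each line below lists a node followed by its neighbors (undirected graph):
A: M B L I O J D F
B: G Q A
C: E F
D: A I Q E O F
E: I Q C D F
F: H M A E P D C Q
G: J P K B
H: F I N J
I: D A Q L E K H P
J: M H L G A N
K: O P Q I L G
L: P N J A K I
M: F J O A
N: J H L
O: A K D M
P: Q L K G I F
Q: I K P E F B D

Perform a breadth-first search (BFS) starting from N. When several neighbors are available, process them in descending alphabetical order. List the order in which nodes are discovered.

N, L, J, H, P, K, I, A, M, G, F, Q, O, E, D, B, C

Visit N; enqueue L, J, H → queue [L, J, H]
Visit L; enqueue P, K, I, A → queue [J, H, P, K, I, A]
Visit J; enqueue M, G → queue [H, P, K, I, A, M, G]
Visit H; enqueue F → queue [P, K, I, A, M, G, F]
Visit P; enqueue Q → queue [K, I, A, M, G, F, Q]
Visit K; enqueue O → queue [I, A, M, G, F, Q, O]
Visit I; enqueue E, D → queue [A, M, G, F, Q, O, E, D]
Visit A; enqueue B → queue [M, G, F, Q, O, E, D, B]
Visit M → queue [G, F, Q, O, E, D, B]
Visit G → queue [F, Q, O, E, D, B]
Visit F; enqueue C → queue [Q, O, E, D, B, C]
Visit Q → queue [O, E, D, B, C]
Visit O → queue [E, D, B, C]
Visit E → queue [D, B, C]
Visit D → queue [B, C]
Visit B → queue [C]
Visit C → queue []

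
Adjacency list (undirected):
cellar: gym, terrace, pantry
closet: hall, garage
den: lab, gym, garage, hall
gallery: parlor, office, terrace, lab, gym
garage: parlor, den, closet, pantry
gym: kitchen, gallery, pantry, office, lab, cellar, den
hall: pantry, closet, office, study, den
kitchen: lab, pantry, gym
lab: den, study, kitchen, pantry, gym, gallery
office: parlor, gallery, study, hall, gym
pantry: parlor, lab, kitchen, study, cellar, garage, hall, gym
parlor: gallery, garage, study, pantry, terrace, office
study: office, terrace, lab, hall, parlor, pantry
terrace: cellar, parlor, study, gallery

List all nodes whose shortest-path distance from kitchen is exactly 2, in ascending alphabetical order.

cellar, den, gallery, garage, hall, office, parlor, study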